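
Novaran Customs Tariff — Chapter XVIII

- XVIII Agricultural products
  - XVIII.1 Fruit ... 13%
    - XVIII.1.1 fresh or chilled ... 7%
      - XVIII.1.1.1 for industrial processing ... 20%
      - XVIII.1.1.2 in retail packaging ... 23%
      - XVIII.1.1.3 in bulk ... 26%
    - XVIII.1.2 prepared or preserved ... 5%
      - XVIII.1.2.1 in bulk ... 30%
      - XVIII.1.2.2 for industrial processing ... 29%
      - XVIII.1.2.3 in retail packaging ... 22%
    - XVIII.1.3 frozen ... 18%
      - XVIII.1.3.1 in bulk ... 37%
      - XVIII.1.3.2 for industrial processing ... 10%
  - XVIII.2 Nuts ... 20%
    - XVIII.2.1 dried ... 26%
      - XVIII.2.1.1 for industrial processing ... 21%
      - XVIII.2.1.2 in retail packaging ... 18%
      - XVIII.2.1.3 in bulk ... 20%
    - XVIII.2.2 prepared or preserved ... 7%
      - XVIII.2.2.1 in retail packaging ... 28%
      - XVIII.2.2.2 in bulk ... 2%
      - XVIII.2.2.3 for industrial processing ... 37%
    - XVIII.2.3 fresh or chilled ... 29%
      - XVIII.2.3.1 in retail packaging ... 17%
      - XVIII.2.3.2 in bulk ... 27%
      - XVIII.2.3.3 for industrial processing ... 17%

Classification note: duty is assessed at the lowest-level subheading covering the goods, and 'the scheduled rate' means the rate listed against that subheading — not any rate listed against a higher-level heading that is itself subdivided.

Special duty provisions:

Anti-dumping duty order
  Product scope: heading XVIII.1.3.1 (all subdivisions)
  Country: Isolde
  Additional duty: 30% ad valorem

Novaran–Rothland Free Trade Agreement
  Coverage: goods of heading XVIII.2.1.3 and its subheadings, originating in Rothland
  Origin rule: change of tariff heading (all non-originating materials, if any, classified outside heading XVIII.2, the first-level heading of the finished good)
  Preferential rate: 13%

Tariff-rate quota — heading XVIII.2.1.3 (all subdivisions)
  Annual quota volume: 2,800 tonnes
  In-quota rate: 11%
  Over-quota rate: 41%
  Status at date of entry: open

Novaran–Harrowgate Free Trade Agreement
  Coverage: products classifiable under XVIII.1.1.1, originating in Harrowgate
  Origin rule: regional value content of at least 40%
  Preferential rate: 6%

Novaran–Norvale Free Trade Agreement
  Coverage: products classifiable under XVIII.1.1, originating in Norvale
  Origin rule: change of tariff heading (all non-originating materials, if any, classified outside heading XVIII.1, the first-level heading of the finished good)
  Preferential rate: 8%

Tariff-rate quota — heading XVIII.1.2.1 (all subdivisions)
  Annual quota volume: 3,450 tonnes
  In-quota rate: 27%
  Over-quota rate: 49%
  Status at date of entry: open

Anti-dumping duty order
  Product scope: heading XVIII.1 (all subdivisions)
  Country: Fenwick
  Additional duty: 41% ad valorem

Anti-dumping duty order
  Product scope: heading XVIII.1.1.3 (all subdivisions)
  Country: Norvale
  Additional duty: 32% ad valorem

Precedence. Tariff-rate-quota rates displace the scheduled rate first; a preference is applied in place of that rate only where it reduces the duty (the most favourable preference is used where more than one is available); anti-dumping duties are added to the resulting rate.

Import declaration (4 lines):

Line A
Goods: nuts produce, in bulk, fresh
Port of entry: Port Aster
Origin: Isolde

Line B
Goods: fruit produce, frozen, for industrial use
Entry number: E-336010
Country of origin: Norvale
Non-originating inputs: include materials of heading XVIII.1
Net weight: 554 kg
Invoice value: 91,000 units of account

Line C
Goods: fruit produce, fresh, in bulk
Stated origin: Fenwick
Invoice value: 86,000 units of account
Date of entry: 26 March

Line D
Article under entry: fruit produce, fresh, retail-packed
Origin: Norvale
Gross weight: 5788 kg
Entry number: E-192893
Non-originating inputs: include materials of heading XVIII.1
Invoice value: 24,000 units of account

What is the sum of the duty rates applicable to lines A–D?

Line A: nuts → XVIII.2; fresh → XVIII.2.3; in bulk → XVIII.2.3.2. Scheduled 27%. No special measure applies. → 27%.
Line B: fruit → XVIII.1; frozen → XVIII.1.3; for industrial use → XVIII.1.3.2. Scheduled 10%. Norvale agreement on XVIII.1.1: XVIII.1.3.2 not covered. → 10%.
Line C: fruit → XVIII.1; fresh → XVIII.1.1; in bulk → XVIII.1.1.3. Scheduled 26%. anti-dumping (Fenwick, XVIII.1): +41%; total 26% + 41% = 67%. → 67%.
Line D: fruit → XVIII.1; fresh → XVIII.1.1; retail-packed → XVIII.1.1.2. Scheduled 23%. Norvale agreement on XVIII.1.1: CTH not met. → 23%.
Sum: 27% + 10% + 67% + 23% = 127%.

127%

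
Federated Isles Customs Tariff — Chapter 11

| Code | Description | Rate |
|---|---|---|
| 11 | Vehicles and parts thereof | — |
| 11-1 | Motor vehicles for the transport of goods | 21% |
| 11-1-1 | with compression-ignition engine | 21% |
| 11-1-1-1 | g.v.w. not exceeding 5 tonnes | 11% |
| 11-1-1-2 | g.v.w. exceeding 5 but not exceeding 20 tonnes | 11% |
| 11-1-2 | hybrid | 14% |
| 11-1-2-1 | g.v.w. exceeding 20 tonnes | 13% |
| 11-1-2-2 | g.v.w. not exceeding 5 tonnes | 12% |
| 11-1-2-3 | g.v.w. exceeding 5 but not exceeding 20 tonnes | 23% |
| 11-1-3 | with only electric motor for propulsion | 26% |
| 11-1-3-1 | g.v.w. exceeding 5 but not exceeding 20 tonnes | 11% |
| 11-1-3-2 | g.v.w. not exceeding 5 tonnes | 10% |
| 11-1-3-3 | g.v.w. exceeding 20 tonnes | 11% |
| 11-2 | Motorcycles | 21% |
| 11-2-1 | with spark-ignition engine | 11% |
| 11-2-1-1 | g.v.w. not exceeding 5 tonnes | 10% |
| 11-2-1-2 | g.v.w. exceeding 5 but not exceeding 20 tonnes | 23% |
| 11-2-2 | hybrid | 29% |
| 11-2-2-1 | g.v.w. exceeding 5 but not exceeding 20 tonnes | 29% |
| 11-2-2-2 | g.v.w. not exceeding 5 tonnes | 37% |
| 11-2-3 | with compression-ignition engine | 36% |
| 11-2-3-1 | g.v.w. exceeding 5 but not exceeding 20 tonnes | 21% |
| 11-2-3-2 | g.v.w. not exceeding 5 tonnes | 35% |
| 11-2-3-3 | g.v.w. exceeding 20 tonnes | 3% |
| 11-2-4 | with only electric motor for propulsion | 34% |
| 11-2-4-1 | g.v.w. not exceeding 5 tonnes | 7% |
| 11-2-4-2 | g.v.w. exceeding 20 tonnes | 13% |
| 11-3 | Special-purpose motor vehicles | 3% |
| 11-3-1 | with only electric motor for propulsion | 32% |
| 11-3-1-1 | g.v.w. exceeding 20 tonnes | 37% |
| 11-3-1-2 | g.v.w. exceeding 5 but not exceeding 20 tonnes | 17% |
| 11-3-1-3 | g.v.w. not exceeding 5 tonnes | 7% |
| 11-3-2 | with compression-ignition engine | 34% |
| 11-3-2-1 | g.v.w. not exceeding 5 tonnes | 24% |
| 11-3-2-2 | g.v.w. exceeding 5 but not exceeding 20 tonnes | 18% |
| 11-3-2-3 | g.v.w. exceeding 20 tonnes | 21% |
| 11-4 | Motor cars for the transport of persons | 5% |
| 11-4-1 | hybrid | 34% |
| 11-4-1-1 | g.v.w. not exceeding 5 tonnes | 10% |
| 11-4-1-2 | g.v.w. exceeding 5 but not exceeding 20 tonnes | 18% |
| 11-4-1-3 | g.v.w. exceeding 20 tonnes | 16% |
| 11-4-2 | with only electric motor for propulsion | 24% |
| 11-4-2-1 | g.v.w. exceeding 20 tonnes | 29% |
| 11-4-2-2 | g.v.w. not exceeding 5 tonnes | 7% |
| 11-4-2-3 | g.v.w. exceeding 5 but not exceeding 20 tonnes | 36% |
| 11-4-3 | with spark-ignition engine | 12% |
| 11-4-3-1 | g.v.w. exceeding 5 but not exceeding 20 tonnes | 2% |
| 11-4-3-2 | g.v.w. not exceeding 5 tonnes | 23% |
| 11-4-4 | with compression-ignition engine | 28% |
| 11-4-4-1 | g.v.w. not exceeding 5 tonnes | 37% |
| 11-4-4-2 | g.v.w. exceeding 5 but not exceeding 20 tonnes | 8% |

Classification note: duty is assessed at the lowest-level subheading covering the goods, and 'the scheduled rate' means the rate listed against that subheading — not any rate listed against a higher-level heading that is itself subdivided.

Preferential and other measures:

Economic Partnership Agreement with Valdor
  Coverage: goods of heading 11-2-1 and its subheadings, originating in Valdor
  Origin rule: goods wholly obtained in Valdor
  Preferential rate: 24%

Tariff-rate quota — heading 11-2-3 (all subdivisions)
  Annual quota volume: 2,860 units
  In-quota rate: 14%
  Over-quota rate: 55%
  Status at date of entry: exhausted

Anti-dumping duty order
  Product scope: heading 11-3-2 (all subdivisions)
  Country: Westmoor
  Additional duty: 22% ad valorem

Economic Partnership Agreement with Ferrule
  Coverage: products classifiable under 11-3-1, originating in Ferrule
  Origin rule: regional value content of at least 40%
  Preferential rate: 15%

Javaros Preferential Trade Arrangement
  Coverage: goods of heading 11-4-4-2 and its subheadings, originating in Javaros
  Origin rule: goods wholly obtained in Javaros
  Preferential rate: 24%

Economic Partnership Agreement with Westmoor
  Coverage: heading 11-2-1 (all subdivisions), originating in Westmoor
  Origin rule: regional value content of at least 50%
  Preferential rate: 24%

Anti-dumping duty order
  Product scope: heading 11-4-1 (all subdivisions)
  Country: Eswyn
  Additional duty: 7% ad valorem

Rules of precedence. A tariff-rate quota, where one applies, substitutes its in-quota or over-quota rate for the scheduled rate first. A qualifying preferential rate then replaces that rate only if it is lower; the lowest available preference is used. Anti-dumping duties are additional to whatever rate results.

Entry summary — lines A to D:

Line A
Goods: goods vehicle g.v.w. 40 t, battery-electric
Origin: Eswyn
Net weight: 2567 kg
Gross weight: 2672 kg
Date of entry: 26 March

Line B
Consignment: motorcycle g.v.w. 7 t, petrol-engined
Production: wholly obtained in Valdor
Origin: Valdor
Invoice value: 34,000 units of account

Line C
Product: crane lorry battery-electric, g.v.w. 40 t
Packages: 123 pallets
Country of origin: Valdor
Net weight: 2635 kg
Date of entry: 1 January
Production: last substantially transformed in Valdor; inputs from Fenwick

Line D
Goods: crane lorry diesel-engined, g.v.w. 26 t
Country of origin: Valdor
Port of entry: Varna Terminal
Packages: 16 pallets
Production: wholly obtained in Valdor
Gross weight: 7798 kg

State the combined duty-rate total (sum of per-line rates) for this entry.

Line A: goods vehicle → 11-1; battery-electric → 11-1-3; g.v.w. 40 t → 11-1-3-3. Scheduled 11%. No special measure applies. → 11%.
Line B: motorcycle → 11-2; petrol-engined → 11-2-1; g.v.w. 7 t → 11-2-1-2. Scheduled 23%. Valdor agreement on 11-2-1: wholly obtained → 24% available; preference 24% not lower than 23% → no reduction. → 23%.
Line C: crane lorry → 11-3; battery-electric → 11-3-1; g.v.w. 40 t → 11-3-1-1. Scheduled 37%. Valdor agreement on 11-2-1: 11-3-1-1 not covered. → 37%.
Line D: crane lorry → 11-3; diesel-engined → 11-3-2; g.v.w. 26 t → 11-3-2-3. Scheduled 21%. Valdor agreement on 11-2-1: 11-3-2-3 not covered. → 21%.
Sum: 11% + 23% + 37% + 21% = 92%.

92%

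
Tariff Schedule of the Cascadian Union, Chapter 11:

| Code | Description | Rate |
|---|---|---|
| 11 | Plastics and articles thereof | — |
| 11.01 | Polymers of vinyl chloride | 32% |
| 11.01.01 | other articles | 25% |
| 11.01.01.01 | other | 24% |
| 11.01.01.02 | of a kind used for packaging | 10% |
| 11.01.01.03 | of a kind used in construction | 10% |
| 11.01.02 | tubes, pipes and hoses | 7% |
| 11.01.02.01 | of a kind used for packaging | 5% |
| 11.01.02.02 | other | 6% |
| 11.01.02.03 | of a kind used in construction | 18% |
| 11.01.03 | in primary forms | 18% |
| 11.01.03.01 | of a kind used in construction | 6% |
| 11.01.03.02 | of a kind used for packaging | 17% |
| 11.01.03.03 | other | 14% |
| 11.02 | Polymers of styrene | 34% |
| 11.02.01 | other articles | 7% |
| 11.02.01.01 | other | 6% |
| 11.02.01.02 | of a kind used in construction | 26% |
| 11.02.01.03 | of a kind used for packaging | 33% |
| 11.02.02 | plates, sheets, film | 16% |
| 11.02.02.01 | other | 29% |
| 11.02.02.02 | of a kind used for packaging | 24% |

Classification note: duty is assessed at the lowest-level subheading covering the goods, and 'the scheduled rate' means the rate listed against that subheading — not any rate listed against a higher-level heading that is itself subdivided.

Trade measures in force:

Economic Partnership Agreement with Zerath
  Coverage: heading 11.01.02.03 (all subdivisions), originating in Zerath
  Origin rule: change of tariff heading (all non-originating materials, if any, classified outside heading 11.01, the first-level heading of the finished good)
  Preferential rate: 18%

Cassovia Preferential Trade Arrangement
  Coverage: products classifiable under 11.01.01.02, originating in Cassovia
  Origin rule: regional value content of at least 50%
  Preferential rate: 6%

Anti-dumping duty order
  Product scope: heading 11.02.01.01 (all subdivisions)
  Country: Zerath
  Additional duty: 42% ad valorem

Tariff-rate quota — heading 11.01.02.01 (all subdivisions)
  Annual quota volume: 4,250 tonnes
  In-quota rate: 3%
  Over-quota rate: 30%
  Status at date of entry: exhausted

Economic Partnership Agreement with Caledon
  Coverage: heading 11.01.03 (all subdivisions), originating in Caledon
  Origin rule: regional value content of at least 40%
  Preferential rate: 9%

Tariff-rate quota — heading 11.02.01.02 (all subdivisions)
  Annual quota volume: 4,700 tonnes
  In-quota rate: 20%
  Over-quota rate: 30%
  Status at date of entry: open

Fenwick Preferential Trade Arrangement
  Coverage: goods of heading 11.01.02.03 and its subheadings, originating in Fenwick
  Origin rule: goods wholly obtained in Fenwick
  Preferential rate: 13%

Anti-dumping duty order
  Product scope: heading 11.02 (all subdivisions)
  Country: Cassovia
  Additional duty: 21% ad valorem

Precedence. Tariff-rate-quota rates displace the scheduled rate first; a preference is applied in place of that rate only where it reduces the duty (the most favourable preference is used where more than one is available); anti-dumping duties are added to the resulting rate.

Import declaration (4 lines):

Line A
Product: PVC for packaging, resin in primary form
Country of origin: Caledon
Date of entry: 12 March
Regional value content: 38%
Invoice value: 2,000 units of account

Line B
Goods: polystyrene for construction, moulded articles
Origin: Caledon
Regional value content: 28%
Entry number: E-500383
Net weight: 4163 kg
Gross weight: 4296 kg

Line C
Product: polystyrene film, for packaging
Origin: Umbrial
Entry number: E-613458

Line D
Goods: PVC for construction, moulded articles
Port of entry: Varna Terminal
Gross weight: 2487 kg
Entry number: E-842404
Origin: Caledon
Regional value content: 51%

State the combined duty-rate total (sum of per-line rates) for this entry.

Line A: PVC → 11.01; resin in primary form → 11.01.03; for packaging → 11.01.03.02. Scheduled 17%. Caledon agreement on 11.01.03: RVC < 40%. → 17%.
Line B: polystyrene → 11.02; moulded articles → 11.02.01; for construction → 11.02.01.02. Scheduled 26%. quota on 11.02.01.02 open → in-quota 20%; Caledon agreement on 11.01.03: 11.02.01.02 not covered. → 20%.
Line C: polystyrene → 11.02; film → 11.02.02; for packaging → 11.02.02.02. Scheduled 24%. No special measure applies. → 24%.
Line D: PVC → 11.01; moulded articles → 11.01.01; for construction → 11.01.01.03. Scheduled 10%. Caledon agreement on 11.01.03: 11.01.01.03 not covered. → 10%.
Sum: 17% + 20% + 24% + 10% = 71%.

71%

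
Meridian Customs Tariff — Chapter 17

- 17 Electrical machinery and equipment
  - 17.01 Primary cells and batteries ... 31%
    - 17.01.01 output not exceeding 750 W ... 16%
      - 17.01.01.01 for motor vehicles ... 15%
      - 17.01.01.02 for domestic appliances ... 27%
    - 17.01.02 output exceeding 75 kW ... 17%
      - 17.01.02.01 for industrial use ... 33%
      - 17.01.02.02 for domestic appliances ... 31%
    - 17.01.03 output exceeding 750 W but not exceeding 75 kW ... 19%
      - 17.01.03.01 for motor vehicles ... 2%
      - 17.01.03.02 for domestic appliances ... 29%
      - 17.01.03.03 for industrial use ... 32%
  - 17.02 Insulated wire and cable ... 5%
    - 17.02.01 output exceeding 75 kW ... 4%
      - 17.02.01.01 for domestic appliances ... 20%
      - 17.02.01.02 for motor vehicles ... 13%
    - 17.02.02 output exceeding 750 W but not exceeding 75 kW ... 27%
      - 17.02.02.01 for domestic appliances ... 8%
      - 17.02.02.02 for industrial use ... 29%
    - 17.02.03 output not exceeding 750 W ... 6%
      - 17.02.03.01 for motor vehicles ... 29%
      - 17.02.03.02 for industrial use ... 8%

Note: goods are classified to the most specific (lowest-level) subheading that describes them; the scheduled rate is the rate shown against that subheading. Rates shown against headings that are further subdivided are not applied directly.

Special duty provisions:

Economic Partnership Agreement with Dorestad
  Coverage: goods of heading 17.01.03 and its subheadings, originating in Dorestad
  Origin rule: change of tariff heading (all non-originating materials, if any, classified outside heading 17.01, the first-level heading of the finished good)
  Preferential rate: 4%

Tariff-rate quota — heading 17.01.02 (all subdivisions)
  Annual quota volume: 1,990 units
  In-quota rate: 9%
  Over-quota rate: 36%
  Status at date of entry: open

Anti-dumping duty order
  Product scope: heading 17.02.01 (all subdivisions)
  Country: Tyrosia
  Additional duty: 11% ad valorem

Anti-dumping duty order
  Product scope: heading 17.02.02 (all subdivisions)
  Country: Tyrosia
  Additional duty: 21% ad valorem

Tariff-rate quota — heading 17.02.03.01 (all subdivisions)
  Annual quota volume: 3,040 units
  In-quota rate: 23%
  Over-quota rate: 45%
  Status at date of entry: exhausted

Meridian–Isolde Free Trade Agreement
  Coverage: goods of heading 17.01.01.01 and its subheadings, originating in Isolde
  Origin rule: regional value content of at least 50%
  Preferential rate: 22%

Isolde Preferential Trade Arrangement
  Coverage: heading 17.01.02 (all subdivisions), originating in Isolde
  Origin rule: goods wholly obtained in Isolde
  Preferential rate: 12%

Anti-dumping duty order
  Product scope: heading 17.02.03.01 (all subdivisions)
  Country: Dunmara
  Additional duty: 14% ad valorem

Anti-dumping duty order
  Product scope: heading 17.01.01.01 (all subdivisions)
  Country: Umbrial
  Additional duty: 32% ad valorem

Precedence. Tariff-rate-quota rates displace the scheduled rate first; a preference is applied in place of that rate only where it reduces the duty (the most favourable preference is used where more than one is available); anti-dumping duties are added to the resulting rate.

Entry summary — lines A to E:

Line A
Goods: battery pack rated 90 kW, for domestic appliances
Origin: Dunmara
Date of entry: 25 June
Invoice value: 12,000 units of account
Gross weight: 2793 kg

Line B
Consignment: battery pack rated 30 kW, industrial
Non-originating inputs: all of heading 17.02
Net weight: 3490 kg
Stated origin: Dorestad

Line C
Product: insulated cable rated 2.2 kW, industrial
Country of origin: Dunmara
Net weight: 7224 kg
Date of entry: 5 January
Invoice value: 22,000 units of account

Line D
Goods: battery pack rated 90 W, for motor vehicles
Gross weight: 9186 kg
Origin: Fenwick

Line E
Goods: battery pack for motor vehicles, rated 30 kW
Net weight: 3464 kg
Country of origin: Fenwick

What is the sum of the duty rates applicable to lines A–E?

59%

Line A: battery pack → 17.01; rated 90 kW → 17.01.02; for domestic appliances → 17.01.02.02. Scheduled 31%. quota on 17.01.02 open → in-quota 9%. → 9%.
Line B: battery pack → 17.01; rated 30 kW → 17.01.03; industrial → 17.01.03.03. Scheduled 32%. Dorestad agreement on 17.01.03: CTH met → 4% available; preferential 4%. → 4%.
Line C: insulated cable → 17.02; rated 2.2 kW → 17.02.02; industrial → 17.02.02.02. Scheduled 29%. No special measure applies. → 29%.
Line D: battery pack → 17.01; rated 90 W → 17.01.01; for motor vehicles → 17.01.01.01. Scheduled 15%. No special measure applies. → 15%.
Line E: battery pack → 17.01; rated 30 kW → 17.01.03; for motor vehicles → 17.01.03.01. Scheduled 2%. No special measure applies. → 2%.
Sum: 9% + 4% + 29% + 15% + 2% = 59%.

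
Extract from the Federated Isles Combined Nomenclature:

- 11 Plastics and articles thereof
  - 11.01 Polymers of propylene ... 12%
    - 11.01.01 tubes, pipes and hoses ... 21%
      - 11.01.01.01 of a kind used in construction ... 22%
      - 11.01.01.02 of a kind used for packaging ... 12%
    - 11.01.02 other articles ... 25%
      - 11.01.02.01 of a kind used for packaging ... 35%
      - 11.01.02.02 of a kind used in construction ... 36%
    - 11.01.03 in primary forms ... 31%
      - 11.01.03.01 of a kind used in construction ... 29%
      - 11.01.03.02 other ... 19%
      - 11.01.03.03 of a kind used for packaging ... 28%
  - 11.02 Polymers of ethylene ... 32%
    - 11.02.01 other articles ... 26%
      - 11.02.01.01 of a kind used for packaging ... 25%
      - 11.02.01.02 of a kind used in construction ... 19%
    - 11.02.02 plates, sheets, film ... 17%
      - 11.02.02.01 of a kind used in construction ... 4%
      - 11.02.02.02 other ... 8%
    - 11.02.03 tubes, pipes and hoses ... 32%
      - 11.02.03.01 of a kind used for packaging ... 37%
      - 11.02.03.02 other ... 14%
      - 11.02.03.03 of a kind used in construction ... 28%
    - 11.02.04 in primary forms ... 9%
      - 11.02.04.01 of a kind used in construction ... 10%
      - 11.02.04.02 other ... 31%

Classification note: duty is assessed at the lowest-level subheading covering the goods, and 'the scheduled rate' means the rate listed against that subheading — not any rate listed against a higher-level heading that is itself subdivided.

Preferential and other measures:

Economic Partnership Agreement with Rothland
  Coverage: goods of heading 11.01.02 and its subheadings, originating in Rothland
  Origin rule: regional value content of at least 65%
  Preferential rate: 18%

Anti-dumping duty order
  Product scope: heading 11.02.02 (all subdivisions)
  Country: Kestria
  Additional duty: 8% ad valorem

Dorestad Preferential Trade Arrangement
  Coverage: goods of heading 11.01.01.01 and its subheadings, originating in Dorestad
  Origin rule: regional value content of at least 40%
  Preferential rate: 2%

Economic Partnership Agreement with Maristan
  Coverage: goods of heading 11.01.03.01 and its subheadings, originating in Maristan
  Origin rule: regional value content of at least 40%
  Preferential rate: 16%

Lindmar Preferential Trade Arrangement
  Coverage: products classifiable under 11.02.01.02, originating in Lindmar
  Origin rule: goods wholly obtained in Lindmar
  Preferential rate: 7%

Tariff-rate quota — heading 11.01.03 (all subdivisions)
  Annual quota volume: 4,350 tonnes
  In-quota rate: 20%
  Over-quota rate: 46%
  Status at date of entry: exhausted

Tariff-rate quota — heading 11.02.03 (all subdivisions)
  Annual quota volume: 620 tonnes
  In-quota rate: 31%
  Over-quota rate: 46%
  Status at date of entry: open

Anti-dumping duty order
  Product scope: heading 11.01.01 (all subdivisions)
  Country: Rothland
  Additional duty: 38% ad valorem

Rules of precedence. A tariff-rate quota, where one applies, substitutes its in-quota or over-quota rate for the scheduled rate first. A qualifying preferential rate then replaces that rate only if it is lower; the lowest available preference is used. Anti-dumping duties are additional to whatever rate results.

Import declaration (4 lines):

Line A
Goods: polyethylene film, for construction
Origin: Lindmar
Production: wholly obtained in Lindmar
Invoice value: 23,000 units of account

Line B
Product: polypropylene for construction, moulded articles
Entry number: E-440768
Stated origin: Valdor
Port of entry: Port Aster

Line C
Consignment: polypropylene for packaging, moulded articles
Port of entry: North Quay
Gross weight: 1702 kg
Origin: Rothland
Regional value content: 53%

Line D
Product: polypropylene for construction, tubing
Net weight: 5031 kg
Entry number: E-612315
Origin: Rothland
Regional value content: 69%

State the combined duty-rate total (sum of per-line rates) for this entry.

135%

Line A: polyethylene → 11.02; film → 11.02.02; for construction → 11.02.02.01. Scheduled 4%. Lindmar agreement on 11.02.01.02: 11.02.02.01 not covered. → 4%.
Line B: polypropylene → 11.01; moulded articles → 11.01.02; for construction → 11.01.02.02. Scheduled 36%. No special measure applies. → 36%.
Line C: polypropylene → 11.01; moulded articles → 11.01.02; for packaging → 11.01.02.01. Scheduled 35%. Rothland agreement on 11.01.02: RVC < 65%. → 35%.
Line D: polypropylene → 11.01; tubing → 11.01.01; for construction → 11.01.01.01. Scheduled 22%. Rothland agreement on 11.01.02: 11.01.01.01 not covered; anti-dumping (Rothland, 11.01.01): +38%; total 22% + 38% = 60%. → 60%.
Sum: 4% + 36% + 35% + 60% = 135%.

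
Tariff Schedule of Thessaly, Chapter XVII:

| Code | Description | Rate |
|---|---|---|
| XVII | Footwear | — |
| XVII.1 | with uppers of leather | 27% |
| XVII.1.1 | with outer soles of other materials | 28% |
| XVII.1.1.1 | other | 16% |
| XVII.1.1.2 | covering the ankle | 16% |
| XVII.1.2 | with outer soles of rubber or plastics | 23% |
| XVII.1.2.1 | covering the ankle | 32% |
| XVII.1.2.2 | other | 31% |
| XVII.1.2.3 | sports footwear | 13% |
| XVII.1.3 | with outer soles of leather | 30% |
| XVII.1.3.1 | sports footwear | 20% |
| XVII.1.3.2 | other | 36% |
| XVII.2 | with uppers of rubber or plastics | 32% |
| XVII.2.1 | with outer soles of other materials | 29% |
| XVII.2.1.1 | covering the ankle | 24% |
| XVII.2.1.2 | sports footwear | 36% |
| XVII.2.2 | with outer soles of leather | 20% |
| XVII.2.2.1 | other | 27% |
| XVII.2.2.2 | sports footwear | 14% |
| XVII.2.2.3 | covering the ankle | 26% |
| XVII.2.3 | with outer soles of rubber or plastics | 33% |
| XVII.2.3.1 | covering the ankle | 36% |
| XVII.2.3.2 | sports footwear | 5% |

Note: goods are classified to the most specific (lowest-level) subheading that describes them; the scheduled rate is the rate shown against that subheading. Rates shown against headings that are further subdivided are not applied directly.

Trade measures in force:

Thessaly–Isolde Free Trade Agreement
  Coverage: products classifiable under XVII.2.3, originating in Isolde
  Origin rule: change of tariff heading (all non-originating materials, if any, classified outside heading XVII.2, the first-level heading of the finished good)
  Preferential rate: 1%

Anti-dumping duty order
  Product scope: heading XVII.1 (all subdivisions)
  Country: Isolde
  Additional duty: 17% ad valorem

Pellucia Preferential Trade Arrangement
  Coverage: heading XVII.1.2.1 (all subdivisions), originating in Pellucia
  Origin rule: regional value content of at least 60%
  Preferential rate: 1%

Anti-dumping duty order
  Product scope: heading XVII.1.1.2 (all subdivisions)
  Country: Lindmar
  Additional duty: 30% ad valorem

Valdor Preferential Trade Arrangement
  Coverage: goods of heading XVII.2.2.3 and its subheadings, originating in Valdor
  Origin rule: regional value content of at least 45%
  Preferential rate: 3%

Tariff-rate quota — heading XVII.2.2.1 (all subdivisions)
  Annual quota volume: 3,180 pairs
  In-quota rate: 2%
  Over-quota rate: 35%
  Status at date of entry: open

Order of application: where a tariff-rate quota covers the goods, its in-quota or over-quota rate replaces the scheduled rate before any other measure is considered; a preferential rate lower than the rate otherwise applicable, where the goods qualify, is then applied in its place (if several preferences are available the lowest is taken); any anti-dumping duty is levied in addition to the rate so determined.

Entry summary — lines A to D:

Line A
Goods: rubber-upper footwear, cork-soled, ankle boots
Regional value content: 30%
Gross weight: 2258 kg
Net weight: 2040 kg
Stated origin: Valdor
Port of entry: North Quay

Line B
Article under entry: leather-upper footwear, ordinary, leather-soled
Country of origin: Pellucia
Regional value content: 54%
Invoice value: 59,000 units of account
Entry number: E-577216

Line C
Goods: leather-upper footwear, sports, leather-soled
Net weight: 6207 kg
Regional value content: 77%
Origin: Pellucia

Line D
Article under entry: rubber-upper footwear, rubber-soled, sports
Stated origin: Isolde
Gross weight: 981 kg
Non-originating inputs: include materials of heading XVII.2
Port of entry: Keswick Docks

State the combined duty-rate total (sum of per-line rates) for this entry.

Line A: rubber-upper → XVII.2; cork-soled → XVII.2.1; ankle boots → XVII.2.1.1. Scheduled 24%. Valdor agreement on XVII.2.2.3: XVII.2.1.1 not covered. → 24%.
Line B: leather-upper → XVII.1; leather-soled → XVII.1.3; ordinary → XVII.1.3.2. Scheduled 36%. Pellucia agreement on XVII.1.2.1: XVII.1.3.2 not covered. → 36%.
Line C: leather-upper → XVII.1; leather-soled → XVII.1.3; sports → XVII.1.3.1. Scheduled 20%. Pellucia agreement on XVII.1.2.1: XVII.1.3.1 not covered. → 20%.
Line D: rubber-upper → XVII.2; rubber-soled → XVII.2.3; sports → XVII.2.3.2. Scheduled 5%. Isolde agreement on XVII.2.3: CTH not met. → 5%.
Sum: 24% + 36% + 20% + 5% = 85%.

85%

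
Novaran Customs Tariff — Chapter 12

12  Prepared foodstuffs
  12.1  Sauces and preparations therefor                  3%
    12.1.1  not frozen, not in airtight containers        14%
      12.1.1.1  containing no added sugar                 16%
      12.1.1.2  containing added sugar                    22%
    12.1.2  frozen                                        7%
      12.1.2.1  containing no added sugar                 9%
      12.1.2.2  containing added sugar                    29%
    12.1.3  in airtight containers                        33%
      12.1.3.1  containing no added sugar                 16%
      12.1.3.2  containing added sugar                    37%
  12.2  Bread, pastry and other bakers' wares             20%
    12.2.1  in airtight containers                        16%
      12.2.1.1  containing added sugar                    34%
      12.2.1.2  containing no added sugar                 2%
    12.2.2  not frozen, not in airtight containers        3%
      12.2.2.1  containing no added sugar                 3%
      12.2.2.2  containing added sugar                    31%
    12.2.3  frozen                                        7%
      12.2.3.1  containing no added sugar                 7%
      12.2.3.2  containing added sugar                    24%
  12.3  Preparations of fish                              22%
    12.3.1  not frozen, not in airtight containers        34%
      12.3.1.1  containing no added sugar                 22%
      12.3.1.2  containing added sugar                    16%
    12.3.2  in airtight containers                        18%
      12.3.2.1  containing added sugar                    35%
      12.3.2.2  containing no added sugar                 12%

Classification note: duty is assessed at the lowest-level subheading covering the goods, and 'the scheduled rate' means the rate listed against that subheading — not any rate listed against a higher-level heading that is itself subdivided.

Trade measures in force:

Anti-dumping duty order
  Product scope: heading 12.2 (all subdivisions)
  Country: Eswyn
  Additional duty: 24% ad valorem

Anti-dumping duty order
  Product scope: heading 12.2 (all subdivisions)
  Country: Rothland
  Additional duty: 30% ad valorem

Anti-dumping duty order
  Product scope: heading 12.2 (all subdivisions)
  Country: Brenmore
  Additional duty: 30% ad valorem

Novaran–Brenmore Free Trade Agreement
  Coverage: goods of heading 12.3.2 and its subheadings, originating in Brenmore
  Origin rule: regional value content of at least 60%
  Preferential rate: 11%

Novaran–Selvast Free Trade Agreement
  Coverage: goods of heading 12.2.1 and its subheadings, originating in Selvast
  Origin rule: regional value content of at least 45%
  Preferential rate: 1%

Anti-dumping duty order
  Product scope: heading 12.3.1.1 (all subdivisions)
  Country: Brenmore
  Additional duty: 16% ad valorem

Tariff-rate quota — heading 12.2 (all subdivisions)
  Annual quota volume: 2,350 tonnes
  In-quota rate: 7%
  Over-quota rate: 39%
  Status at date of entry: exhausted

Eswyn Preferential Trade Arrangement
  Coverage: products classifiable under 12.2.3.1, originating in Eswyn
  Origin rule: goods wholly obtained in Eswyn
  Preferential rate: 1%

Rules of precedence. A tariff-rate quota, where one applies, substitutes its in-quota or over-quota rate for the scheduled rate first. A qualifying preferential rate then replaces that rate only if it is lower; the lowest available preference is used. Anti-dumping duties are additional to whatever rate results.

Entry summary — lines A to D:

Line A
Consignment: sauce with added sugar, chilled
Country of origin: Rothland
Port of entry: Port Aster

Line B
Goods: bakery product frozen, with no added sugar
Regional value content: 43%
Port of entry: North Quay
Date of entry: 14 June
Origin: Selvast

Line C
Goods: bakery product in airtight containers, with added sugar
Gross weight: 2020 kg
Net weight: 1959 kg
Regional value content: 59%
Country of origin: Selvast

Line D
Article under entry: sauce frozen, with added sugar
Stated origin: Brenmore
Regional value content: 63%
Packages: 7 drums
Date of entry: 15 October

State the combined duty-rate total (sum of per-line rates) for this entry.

Line A: sauce → 12.1; chilled → 12.1.1; with added sugar → 12.1.1.2. Scheduled 22%. No special measure applies. → 22%.
Line B: bakery product → 12.2; frozen → 12.2.3; with no added sugar → 12.2.3.1. Scheduled 7%. quota on 12.2 exhausted → over-quota 39%; Selvast agreement on 12.2.1: 12.2.3.1 not covered. → 39%.
Line C: bakery product → 12.2; in airtight containers → 12.2.1; with added sugar → 12.2.1.1. Scheduled 34%. quota on 12.2 exhausted → over-quota 39%; Selvast agreement on 12.2.1: RVC ≥ 45% → 1% available; preferential 1%. → 1%.
Line D: sauce → 12.1; frozen → 12.1.2; with added sugar → 12.1.2.2. Scheduled 29%. Brenmore agreement on 12.3.2: 12.1.2.2 not covered. → 29%.
Sum: 22% + 39% + 1% + 29% = 91%.

91%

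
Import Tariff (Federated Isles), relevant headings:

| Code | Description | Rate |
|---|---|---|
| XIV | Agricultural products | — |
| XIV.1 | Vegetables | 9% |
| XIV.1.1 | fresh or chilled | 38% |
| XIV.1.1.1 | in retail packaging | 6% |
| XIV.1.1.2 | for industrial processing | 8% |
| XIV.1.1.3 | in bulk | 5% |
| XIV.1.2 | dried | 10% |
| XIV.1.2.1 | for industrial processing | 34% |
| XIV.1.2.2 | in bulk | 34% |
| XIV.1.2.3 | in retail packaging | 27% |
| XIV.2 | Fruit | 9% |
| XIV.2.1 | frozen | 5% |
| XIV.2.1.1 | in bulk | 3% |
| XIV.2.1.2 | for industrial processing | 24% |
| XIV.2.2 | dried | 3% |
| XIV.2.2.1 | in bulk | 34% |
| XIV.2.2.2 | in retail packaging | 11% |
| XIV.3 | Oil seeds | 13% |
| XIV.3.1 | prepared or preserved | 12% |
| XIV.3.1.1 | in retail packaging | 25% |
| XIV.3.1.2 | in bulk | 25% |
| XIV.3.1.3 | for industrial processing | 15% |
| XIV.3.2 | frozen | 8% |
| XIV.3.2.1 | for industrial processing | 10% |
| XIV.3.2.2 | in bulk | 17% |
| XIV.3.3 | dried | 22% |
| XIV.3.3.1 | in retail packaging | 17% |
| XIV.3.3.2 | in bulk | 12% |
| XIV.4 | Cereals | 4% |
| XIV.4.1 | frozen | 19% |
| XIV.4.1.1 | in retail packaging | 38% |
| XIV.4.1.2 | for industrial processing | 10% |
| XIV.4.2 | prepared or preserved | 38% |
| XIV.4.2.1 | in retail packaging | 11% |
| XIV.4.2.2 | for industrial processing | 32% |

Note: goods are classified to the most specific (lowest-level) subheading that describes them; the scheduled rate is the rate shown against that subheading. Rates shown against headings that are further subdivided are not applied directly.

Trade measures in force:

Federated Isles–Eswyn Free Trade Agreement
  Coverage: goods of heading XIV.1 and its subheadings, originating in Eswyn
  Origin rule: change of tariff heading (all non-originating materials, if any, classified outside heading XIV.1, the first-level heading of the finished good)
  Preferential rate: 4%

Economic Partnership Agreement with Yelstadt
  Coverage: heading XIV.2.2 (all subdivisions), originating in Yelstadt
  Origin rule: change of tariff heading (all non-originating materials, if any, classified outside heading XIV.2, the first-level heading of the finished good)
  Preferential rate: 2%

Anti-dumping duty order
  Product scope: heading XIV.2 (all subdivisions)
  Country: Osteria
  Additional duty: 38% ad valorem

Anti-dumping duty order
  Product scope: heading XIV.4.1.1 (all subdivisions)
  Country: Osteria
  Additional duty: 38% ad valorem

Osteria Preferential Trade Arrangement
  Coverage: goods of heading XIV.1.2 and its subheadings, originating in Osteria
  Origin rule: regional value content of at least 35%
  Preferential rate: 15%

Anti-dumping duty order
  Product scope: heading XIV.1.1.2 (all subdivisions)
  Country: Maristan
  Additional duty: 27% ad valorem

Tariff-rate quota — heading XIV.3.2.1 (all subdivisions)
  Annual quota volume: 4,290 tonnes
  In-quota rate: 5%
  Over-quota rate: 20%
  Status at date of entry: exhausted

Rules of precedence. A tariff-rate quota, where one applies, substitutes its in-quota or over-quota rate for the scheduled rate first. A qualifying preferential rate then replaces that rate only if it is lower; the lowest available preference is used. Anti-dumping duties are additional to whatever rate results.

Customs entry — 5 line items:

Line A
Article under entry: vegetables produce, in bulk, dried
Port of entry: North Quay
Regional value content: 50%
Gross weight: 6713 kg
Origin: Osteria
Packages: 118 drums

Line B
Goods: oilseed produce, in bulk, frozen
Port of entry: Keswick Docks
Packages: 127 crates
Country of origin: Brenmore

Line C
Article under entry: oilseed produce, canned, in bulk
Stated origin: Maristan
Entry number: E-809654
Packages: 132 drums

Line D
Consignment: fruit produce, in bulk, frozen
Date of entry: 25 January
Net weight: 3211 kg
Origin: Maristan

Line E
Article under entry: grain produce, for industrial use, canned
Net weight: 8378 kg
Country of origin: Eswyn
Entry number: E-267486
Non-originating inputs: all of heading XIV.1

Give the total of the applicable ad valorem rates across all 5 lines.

Line A: vegetables → XIV.1; dried → XIV.1.2; in bulk → XIV.1.2.2. Scheduled 34%. Osteria agreement on XIV.1.2: RVC ≥ 35% → 15% available; preferential 15%. → 15%.
Line B: oilseed → XIV.3; frozen → XIV.3.2; in bulk → XIV.3.2.2. Scheduled 17%. No special measure applies. → 17%.
Line C: oilseed → XIV.3; canned → XIV.3.1; in bulk → XIV.3.1.2. Scheduled 25%. No special measure applies. → 25%.
Line D: fruit → XIV.2; frozen → XIV.2.1; in bulk → XIV.2.1.1. Scheduled 3%. No special measure applies. → 3%.
Line E: grain → XIV.4; canned → XIV.4.2; for industrial use → XIV.4.2.2. Scheduled 32%. Eswyn agreement on XIV.1: XIV.4.2.2 not covered. → 32%.
Sum: 15% + 17% + 25% + 3% + 32% = 92%.

92%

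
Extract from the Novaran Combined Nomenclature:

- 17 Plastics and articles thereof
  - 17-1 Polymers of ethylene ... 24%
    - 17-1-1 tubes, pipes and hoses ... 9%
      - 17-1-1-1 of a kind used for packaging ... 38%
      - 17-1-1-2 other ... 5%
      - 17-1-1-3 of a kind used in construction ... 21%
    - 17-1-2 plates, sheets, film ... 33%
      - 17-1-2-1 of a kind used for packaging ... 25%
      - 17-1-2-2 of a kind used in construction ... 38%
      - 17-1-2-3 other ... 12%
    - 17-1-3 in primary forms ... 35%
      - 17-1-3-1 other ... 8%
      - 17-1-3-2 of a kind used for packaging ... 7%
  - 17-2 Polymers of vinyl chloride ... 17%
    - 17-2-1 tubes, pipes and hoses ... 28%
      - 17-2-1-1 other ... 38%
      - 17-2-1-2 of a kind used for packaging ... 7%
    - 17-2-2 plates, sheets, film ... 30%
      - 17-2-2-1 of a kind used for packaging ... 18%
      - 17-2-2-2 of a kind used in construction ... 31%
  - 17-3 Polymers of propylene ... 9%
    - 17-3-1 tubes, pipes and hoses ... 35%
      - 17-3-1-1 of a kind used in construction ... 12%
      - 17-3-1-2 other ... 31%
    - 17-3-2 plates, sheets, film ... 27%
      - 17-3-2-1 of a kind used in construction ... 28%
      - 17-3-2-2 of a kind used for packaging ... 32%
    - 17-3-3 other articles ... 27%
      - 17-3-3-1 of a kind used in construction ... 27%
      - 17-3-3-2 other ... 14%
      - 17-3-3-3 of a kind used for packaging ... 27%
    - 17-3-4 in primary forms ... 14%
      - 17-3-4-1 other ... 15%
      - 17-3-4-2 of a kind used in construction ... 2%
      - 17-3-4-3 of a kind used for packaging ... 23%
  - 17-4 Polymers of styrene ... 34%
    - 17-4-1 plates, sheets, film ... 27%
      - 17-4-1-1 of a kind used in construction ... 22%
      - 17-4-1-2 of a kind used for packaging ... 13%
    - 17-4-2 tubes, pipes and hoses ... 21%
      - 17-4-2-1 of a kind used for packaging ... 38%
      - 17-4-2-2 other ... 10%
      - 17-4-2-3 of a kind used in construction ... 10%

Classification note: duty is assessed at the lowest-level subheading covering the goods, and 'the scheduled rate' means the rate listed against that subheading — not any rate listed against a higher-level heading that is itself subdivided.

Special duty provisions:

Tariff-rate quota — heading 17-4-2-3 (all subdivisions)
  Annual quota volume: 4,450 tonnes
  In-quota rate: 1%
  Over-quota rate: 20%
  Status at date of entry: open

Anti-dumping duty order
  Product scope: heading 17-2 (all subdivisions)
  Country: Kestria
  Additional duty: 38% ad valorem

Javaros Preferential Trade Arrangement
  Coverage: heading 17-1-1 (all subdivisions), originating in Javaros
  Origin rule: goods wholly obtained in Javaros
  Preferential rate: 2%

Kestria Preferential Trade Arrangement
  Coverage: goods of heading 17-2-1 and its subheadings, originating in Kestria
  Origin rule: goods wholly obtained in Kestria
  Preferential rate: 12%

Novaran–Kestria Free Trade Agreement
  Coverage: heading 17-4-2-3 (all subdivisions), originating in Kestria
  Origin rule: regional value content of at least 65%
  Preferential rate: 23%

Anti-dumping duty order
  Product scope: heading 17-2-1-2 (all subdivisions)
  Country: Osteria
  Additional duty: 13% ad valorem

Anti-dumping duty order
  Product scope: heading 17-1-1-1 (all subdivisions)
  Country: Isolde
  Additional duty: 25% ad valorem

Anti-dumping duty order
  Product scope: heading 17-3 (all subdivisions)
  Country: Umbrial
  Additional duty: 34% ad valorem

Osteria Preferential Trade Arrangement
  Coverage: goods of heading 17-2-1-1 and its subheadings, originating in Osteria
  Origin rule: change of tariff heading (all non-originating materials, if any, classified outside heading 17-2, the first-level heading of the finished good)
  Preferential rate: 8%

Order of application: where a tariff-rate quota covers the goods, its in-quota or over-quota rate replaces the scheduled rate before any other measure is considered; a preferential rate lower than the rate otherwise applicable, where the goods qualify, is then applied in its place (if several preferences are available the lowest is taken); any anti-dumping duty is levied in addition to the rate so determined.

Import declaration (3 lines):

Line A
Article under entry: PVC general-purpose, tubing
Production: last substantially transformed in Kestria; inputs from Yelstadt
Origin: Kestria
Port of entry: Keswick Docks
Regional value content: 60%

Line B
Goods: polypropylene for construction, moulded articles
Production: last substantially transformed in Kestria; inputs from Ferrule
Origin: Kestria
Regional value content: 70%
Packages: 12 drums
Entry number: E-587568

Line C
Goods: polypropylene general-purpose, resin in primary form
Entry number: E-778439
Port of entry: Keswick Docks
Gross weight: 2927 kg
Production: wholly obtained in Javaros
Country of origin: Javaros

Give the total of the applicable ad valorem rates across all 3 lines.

118%

Line A: PVC → 17-2; tubing → 17-2-1; general-purpose → 17-2-1-1. Scheduled 38%. Kestria agreement on 17-2-1: not wholly obtained; Kestria agreement on 17-4-2-3: 17-2-1-1 not covered; anti-dumping (Kestria, 17-2): +38%; total 38% + 38% = 76%. → 76%.
Line B: polypropylene → 17-3; moulded articles → 17-3-3; for construction → 17-3-3-1. Scheduled 27%. Kestria agreement on 17-2-1: 17-3-3-1 not covered; Kestria agreement on 17-4-2-3: 17-3-3-1 not covered. → 27%.
Line C: polypropylene → 17-3; resin in primary form → 17-3-4; general-purpose → 17-3-4-1. Scheduled 15%. Javaros agreement on 17-1-1: 17-3-4-1 not covered. → 15%.
Sum: 76% + 27% + 15% = 118%.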